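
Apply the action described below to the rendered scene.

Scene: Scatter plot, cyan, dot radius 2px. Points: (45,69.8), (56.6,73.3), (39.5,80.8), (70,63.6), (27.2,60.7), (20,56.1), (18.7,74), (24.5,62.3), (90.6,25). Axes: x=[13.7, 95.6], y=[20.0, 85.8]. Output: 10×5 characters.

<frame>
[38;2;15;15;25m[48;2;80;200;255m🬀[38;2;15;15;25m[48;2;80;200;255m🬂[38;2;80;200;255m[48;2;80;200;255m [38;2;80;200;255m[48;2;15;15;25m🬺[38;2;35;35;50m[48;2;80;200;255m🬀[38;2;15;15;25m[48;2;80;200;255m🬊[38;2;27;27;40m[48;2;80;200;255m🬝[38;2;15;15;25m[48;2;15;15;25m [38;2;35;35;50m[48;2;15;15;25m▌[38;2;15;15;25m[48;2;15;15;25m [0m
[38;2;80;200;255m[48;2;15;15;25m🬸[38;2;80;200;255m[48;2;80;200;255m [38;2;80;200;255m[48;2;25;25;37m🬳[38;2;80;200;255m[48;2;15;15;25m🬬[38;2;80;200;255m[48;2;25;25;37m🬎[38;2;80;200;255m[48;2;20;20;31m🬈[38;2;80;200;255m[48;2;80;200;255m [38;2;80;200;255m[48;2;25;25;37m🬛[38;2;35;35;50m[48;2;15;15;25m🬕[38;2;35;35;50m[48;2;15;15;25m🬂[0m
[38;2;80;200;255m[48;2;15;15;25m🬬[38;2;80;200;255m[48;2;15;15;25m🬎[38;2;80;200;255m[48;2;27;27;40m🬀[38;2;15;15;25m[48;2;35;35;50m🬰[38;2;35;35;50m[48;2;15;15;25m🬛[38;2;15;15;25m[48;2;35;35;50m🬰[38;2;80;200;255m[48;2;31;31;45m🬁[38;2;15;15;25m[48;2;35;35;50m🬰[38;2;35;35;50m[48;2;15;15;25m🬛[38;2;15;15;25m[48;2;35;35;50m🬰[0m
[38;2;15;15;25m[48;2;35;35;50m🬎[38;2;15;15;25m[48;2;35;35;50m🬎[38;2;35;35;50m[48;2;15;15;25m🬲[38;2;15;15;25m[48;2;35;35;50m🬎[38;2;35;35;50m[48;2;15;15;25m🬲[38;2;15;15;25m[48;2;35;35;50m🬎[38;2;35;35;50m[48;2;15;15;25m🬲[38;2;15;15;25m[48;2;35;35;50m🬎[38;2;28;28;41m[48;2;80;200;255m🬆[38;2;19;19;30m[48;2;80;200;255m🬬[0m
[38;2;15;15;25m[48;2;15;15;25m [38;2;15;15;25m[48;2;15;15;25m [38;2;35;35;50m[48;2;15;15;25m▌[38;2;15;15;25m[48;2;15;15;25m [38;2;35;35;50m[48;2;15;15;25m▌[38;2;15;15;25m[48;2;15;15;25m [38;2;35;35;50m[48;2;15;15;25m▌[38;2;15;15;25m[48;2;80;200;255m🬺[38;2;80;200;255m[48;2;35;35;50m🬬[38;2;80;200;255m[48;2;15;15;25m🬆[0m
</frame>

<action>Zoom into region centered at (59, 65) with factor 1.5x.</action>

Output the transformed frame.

<frame>
[38;2;15;15;25m[48;2;80;200;255m🬐[38;2;80;200;255m[48;2;80;200;255m [38;2;23;23;35m[48;2;80;200;255m🬸[38;2;15;15;25m[48;2;15;15;25m [38;2;23;23;35m[48;2;80;200;255m🬬[38;2;15;15;25m[48;2;15;15;25m [38;2;35;35;50m[48;2;15;15;25m▌[38;2;15;15;25m[48;2;15;15;25m [38;2;35;35;50m[48;2;15;15;25m▌[38;2;15;15;25m[48;2;15;15;25m [0m
[38;2;35;35;50m[48;2;15;15;25m🬂[38;2;80;200;255m[48;2;25;25;37m🬶[38;2;80;200;255m[48;2;35;35;50m🬺[38;2;35;35;50m[48;2;80;200;255m🬀[38;2;80;200;255m[48;2;80;200;255m [38;2;80;200;255m[48;2;23;23;35m🬃[38;2;31;31;45m[48;2;80;200;255m🬝[38;2;35;35;50m[48;2;15;15;25m🬂[38;2;35;35;50m[48;2;15;15;25m🬕[38;2;35;35;50m[48;2;15;15;25m🬂[0m
[38;2;15;15;25m[48;2;35;35;50m🬰[38;2;23;23;35m[48;2;80;200;255m🬺[38;2;80;200;255m[48;2;28;28;41m🬆[38;2;15;15;25m[48;2;35;35;50m🬰[38;2;80;200;255m[48;2;27;27;40m🬀[38;2;19;19;30m[48;2;80;200;255m🬴[38;2;80;200;255m[48;2;80;200;255m [38;2;80;200;255m[48;2;15;15;25m🬛[38;2;35;35;50m[48;2;15;15;25m🬛[38;2;15;15;25m[48;2;35;35;50m🬰[0m
[38;2;15;15;25m[48;2;35;35;50m🬎[38;2;15;15;25m[48;2;35;35;50m🬎[38;2;35;35;50m[48;2;15;15;25m🬲[38;2;15;15;25m[48;2;35;35;50m🬎[38;2;35;35;50m[48;2;15;15;25m🬲[38;2;15;15;25m[48;2;35;35;50m🬎[38;2;80;200;255m[48;2;31;31;45m🬁[38;2;15;15;25m[48;2;35;35;50m🬎[38;2;35;35;50m[48;2;15;15;25m🬲[38;2;15;15;25m[48;2;35;35;50m🬎[0m
[38;2;15;15;25m[48;2;15;15;25m [38;2;15;15;25m[48;2;15;15;25m [38;2;35;35;50m[48;2;15;15;25m▌[38;2;15;15;25m[48;2;15;15;25m [38;2;35;35;50m[48;2;15;15;25m▌[38;2;15;15;25m[48;2;15;15;25m [38;2;35;35;50m[48;2;15;15;25m▌[38;2;15;15;25m[48;2;15;15;25m [38;2;35;35;50m[48;2;15;15;25m▌[38;2;15;15;25m[48;2;15;15;25m [0m
</frame>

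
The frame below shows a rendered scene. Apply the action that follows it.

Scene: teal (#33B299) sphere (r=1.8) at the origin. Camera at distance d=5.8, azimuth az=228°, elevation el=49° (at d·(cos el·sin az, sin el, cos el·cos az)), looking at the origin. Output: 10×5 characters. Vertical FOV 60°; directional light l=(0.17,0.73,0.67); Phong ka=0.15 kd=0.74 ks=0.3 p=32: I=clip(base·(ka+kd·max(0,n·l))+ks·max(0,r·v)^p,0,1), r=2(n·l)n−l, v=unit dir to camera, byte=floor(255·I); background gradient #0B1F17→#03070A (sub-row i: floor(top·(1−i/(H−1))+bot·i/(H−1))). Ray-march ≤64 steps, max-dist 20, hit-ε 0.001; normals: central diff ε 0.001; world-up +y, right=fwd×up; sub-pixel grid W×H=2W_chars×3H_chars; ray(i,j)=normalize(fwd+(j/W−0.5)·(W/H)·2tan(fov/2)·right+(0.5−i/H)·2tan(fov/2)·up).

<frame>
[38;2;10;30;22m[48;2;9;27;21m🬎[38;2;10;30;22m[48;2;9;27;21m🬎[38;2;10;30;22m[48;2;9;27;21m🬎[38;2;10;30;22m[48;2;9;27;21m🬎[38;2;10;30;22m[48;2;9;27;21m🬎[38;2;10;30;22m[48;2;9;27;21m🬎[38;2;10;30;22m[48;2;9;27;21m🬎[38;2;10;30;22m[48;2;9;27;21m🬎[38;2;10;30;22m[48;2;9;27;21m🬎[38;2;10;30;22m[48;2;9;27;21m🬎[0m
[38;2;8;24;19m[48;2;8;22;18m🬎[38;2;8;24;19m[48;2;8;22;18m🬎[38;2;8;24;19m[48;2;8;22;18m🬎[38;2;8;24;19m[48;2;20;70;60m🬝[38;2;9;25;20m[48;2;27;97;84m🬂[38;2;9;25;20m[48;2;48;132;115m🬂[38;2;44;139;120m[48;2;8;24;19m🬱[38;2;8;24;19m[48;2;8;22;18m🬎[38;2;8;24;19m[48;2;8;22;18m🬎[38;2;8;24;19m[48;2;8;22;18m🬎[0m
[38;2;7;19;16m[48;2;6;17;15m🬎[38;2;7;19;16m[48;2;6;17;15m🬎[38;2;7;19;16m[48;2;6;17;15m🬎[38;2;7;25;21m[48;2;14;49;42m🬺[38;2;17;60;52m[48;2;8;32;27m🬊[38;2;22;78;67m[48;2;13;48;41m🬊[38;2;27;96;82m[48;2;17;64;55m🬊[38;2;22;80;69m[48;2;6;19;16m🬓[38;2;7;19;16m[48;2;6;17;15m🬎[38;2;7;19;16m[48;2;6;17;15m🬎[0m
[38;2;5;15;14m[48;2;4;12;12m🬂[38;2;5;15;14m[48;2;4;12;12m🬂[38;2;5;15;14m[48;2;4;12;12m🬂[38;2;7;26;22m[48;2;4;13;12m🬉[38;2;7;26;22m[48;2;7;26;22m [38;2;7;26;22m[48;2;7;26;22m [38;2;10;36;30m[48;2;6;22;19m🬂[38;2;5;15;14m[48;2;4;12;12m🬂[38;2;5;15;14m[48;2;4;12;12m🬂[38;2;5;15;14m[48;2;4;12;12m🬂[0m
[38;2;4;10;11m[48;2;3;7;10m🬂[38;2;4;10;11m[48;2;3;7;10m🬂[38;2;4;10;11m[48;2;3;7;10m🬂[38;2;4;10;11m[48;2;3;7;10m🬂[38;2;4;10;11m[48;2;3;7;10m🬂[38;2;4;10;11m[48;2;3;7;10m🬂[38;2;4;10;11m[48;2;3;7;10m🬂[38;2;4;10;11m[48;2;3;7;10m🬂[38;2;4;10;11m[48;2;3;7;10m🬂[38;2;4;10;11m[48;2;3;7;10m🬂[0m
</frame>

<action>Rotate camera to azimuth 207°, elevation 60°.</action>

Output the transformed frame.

<frame>
[38;2;10;30;22m[48;2;9;27;21m🬎[38;2;10;30;22m[48;2;9;27;21m🬎[38;2;10;30;22m[48;2;9;27;21m🬎[38;2;10;30;22m[48;2;9;27;21m🬎[38;2;10;30;22m[48;2;9;27;21m🬎[38;2;10;30;22m[48;2;9;27;21m🬎[38;2;10;30;22m[48;2;9;27;21m🬎[38;2;10;30;22m[48;2;9;27;21m🬎[38;2;10;30;22m[48;2;9;27;21m🬎[38;2;10;30;22m[48;2;9;27;21m🬎[0m
[38;2;8;24;19m[48;2;8;22;18m🬎[38;2;8;24;19m[48;2;8;22;18m🬎[38;2;8;24;19m[48;2;8;22;18m🬎[38;2;8;24;19m[48;2;29;101;87m🬝[38;2;9;25;20m[48;2;34;121;104m🬂[38;2;9;25;20m[48;2;59;151;133m🬂[38;2;37;131;112m[48;2;8;24;19m🬱[38;2;8;24;19m[48;2;8;22;18m🬎[38;2;8;24;19m[48;2;8;22;18m🬎[38;2;8;24;19m[48;2;8;22;18m🬎[0m
[38;2;7;19;16m[48;2;6;17;15m🬎[38;2;7;19;16m[48;2;6;17;15m🬎[38;2;7;19;16m[48;2;6;17;15m🬎[38;2;9;31;27m[48;2;19;69;59m🬲[38;2;23;83;72m[48;2;15;53;46m🬊[38;2;25;91;78m[48;2;17;62;53m🬊[38;2;26;91;78m[48;2;16;58;50m🬎[38;2;18;64;56m[48;2;6;19;16m🬓[38;2;7;19;16m[48;2;6;17;15m🬎[38;2;7;19;16m[48;2;6;17;15m🬎[0m
[38;2;5;15;14m[48;2;4;12;12m🬂[38;2;5;15;14m[48;2;4;12;12m🬂[38;2;5;15;14m[48;2;4;12;12m🬂[38;2;7;26;22m[48;2;4;13;12m🬉[38;2;7;26;22m[48;2;7;27;23m🬺[38;2;9;32;28m[48;2;7;26;22m🬂[38;2;8;29;24m[48;2;4;12;12m🬝[38;2;5;15;14m[48;2;4;12;12m🬂[38;2;5;15;14m[48;2;4;12;12m🬂[38;2;5;15;14m[48;2;4;12;12m🬂[0m
[38;2;4;10;11m[48;2;3;7;10m🬂[38;2;4;10;11m[48;2;3;7;10m🬂[38;2;4;10;11m[48;2;3;7;10m🬂[38;2;4;10;11m[48;2;3;7;10m🬂[38;2;4;10;11m[48;2;3;7;10m🬂[38;2;4;10;11m[48;2;3;7;10m🬂[38;2;4;10;11m[48;2;3;7;10m🬂[38;2;4;10;11m[48;2;3;7;10m🬂[38;2;4;10;11m[48;2;3;7;10m🬂[38;2;4;10;11m[48;2;3;7;10m🬂[0m
</frame>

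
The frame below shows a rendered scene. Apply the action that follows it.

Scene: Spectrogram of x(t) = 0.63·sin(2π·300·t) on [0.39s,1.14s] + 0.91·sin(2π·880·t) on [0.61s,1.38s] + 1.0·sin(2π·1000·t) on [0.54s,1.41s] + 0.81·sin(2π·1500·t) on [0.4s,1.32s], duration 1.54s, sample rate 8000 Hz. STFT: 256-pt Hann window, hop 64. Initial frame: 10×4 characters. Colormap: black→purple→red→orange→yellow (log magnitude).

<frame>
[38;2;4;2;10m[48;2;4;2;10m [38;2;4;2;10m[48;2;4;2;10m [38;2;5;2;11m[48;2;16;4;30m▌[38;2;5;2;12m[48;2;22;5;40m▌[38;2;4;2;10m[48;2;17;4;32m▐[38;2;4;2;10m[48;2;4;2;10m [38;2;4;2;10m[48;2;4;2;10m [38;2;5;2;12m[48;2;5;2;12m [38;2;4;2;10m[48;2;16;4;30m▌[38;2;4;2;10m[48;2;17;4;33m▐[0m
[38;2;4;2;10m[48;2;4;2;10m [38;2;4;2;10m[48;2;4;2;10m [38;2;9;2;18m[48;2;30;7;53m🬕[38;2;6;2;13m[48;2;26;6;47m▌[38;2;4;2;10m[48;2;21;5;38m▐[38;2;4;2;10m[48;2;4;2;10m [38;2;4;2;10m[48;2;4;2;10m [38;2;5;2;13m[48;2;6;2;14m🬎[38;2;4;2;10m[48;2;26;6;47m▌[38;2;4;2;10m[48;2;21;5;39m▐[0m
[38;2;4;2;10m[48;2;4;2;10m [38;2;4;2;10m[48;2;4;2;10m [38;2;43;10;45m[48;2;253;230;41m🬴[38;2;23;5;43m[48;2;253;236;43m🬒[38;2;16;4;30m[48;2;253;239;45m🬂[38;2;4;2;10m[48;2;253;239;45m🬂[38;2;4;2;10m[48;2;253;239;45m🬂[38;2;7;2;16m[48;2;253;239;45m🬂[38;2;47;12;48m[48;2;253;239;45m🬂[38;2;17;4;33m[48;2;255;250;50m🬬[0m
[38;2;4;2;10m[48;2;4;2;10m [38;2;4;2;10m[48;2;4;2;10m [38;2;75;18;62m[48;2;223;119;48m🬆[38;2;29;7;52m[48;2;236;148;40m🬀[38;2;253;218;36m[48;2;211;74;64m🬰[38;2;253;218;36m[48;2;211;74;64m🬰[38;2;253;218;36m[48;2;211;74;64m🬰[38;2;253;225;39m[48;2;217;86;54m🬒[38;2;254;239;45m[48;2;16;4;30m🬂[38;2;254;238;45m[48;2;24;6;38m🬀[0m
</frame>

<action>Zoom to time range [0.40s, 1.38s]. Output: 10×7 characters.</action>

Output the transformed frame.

<frame>
[38;2;4;2;10m[48;2;4;2;10m [38;2;5;2;12m[48;2;11;3;22m▐[38;2;4;2;10m[48;2;21;5;39m▐[38;2;4;2;10m[48;2;4;2;10m [38;2;4;2;10m[48;2;4;2;10m [38;2;4;2;10m[48;2;4;2;10m [38;2;4;2;10m[48;2;4;2;10m [38;2;4;2;10m[48;2;5;2;12m▌[38;2;4;2;10m[48;2;4;2;10m [38;2;4;2;10m[48;2;15;4;28m▌[0m
[38;2;4;2;10m[48;2;4;2;10m [38;2;5;2;12m[48;2;12;3;24m▐[38;2;4;2;10m[48;2;22;5;41m▐[38;2;4;2;10m[48;2;4;2;10m [38;2;4;2;10m[48;2;4;2;10m [38;2;4;2;10m[48;2;4;2;10m [38;2;4;2;10m[48;2;4;2;10m [38;2;4;2;10m[48;2;5;2;12m▌[38;2;4;2;10m[48;2;4;2;10m [38;2;4;2;10m[48;2;17;4;32m▌[0m
[38;2;4;2;10m[48;2;4;2;10m [38;2;5;2;13m[48;2;15;4;28m▐[38;2;4;2;10m[48;2;25;6;45m▐[38;2;4;2;10m[48;2;4;2;10m [38;2;4;2;10m[48;2;4;2;10m [38;2;4;2;10m[48;2;4;2;10m [38;2;4;2;10m[48;2;4;2;10m [38;2;4;2;10m[48;2;5;2;13m▌[38;2;4;2;10m[48;2;4;2;10m [38;2;4;2;10m[48;2;22;5;40m▌[0m
[38;2;4;2;10m[48;2;4;2;10m [38;2;7;2;16m[48;2;22;5;40m▐[38;2;4;2;10m[48;2;31;7;55m▐[38;2;4;2;10m[48;2;4;2;10m [38;2;4;2;10m[48;2;4;2;10m [38;2;4;2;10m[48;2;4;2;10m [38;2;4;2;10m[48;2;4;2;10m [38;2;4;2;10m[48;2;6;2;15m▌[38;2;4;2;10m[48;2;4;2;10m [38;2;10;3;21m[48;2;56;13;79m🬕[0m
[38;2;251;198;28m[48;2;4;2;10m🬎[38;2;251;199;28m[48;2;70;17;65m🬎[38;2;251;198;28m[48;2;39;10;49m🬎[38;2;251;198;28m[48;2;4;2;11m🬎[38;2;251;198;28m[48;2;4;2;11m🬎[38;2;251;198;28m[48;2;4;2;10m🬎[38;2;251;198;28m[48;2;5;2;11m🬎[38;2;251;198;28m[48;2;7;2;16m🬎[38;2;251;198;28m[48;2;5;2;12m🬎[38;2;251;198;28m[48;2;51;13;48m🬎[0m
[38;2;4;2;10m[48;2;4;2;11m🬎[38;2;242;186;46m[48;2;43;10;59m🬆[38;2;254;244;47m[48;2;72;18;51m🬎[38;2;254;244;47m[48;2;9;3;18m🬎[38;2;254;244;47m[48;2;9;3;18m🬎[38;2;254;244;47m[48;2;9;3;18m🬎[38;2;254;244;47m[48;2;9;3;18m🬎[38;2;254;244;47m[48;2;20;5;37m🬎[38;2;254;244;47m[48;2;9;3;18m🬎[38;2;254;244;47m[48;2;20;5;37m🬎[0m
[38;2;252;197;28m[48;2;16;4;30m🬋[38;2;31;7;55m[48;2;252;197;28m🬰[38;2;252;197;28m[48;2;23;5;43m🬋[38;2;252;197;28m[48;2;16;4;30m🬋[38;2;252;197;28m[48;2;16;4;30m🬋[38;2;252;197;28m[48;2;16;4;30m🬋[38;2;252;197;28m[48;2;16;4;30m🬋[38;2;252;197;28m[48;2;65;16;57m🬋[38;2;4;2;10m[48;2;4;2;10m [38;2;4;2;10m[48;2;27;6;48m▌[0m
</frame>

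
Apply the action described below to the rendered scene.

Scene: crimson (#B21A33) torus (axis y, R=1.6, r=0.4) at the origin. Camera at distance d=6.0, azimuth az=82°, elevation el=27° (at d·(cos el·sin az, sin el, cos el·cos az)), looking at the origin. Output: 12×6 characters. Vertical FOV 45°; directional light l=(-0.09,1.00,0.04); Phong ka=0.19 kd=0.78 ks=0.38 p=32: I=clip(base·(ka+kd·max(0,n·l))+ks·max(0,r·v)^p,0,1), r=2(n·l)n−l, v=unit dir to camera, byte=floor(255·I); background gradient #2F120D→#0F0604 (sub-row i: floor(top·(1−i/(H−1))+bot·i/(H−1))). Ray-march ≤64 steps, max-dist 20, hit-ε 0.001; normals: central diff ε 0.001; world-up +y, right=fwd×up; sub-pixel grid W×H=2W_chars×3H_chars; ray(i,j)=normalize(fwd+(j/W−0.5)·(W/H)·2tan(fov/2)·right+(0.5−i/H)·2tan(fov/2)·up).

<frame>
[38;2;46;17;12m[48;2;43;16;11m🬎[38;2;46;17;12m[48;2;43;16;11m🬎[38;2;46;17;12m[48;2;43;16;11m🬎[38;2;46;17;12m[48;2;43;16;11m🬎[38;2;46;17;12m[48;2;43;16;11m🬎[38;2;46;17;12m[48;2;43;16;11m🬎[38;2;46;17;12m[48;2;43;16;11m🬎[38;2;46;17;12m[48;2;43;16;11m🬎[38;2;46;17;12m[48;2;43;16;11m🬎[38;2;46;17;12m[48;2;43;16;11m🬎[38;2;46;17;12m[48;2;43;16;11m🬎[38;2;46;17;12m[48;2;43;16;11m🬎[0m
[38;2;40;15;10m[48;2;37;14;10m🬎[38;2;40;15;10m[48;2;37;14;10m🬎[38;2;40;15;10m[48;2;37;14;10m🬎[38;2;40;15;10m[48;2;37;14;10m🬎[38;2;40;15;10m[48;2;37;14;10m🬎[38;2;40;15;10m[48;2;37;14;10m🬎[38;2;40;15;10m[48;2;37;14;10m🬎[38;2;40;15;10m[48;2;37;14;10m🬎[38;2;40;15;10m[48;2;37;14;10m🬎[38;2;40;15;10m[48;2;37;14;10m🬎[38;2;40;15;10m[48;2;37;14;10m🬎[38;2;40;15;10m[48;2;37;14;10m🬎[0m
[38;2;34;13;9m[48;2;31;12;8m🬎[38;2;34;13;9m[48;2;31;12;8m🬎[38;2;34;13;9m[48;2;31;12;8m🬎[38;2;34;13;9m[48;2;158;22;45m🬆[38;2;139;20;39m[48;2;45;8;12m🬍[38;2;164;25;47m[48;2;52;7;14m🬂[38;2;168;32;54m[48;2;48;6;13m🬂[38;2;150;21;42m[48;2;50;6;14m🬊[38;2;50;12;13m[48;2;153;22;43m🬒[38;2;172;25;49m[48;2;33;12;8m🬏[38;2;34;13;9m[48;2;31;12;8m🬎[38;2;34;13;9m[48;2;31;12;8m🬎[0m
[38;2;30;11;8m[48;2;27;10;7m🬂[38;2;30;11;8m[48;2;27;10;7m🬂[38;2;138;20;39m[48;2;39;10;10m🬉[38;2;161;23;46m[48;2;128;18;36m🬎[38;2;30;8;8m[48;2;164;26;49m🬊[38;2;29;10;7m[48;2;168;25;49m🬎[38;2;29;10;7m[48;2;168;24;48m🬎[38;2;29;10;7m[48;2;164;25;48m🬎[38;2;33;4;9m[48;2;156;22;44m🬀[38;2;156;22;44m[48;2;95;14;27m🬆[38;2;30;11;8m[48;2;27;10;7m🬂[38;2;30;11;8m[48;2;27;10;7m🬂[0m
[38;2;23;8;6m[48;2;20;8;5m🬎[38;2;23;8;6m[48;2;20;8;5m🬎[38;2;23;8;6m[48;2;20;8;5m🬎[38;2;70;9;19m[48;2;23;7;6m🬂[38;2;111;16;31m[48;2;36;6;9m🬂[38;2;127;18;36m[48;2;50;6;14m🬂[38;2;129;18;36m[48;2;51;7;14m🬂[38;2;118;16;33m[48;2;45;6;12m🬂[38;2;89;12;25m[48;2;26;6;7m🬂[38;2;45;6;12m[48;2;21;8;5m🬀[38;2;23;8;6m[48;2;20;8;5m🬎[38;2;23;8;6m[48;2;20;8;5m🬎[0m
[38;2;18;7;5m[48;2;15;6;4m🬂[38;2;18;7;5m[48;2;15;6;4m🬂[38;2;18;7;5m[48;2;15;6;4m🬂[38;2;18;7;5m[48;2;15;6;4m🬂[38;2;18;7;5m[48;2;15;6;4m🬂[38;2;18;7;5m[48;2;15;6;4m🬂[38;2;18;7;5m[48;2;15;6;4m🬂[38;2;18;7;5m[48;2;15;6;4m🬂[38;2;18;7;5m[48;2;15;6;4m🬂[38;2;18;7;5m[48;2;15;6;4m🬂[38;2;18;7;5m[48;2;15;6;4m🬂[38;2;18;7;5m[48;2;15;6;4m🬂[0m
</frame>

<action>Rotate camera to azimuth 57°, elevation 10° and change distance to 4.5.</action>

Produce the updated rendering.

<frame>
[38;2;46;17;12m[48;2;43;16;11m🬎[38;2;46;17;12m[48;2;43;16;11m🬎[38;2;46;17;12m[48;2;43;16;11m🬎[38;2;46;17;12m[48;2;43;16;11m🬎[38;2;46;17;12m[48;2;43;16;11m🬎[38;2;46;17;12m[48;2;43;16;11m🬎[38;2;46;17;12m[48;2;43;16;11m🬎[38;2;46;17;12m[48;2;43;16;11m🬎[38;2;46;17;12m[48;2;43;16;11m🬎[38;2;46;17;12m[48;2;43;16;11m🬎[38;2;46;17;12m[48;2;43;16;11m🬎[38;2;46;17;12m[48;2;43;16;11m🬎[0m
[38;2;40;15;10m[48;2;37;14;10m🬎[38;2;40;15;10m[48;2;37;14;10m🬎[38;2;40;15;10m[48;2;37;14;10m🬎[38;2;40;15;10m[48;2;37;14;10m🬎[38;2;40;15;10m[48;2;37;14;10m🬎[38;2;40;15;10m[48;2;37;14;10m🬎[38;2;40;15;10m[48;2;37;14;10m🬎[38;2;40;15;10m[48;2;37;14;10m🬎[38;2;40;15;10m[48;2;37;14;10m🬎[38;2;40;15;10m[48;2;37;14;10m🬎[38;2;40;15;10m[48;2;37;14;10m🬎[38;2;40;15;10m[48;2;37;14;10m🬎[0m
[38;2;34;13;9m[48;2;31;12;8m🬎[38;2;34;13;9m[48;2;150;21;42m🬎[38;2;34;13;9m[48;2;166;24;47m🬆[38;2;35;13;9m[48;2;162;23;46m🬂[38;2;40;11;10m[48;2;150;22;43m🬡[38;2;39;9;10m[48;2;165;51;70m🬰[38;2;40;9;10m[48;2;237;121;140m🬰[38;2;47;10;12m[48;2;169;47;67m🬰[38;2;35;13;9m[48;2;163;23;46m🬂[38;2;35;13;9m[48;2;167;24;47m🬂[38;2;34;13;9m[48;2;154;22;44m🬎[38;2;128;18;36m[48;2;33;12;8m🬏[0m
[38;2;30;11;8m[48;2;27;10;7m🬂[38;2;105;15;30m[48;2;46;6;12m🬊[38;2;118;16;34m[48;2;62;8;17m🬊[38;2;138;21;40m[48;2;79;11;22m🬂[38;2;168;48;68m[48;2;83;12;23m🬂[38;2;230;109;129m[48;2;85;12;24m🬂[38;2;215;94;114m[48;2;84;12;23m🬂[38;2;155;36;56m[48;2;81;11;23m🬂[38;2;122;18;35m[48;2;68;9;19m🬆[38;2;115;16;32m[48;2;59;8;16m🬆[38;2;102;14;29m[48;2;45;6;12m🬆[38;2;97;14;27m[48;2;34;8;9m🬀[0m
[38;2;23;8;6m[48;2;20;8;5m🬎[38;2;33;4;9m[48;2;21;8;5m🬁[38;2;33;4;9m[48;2;20;8;5m🬊[38;2;33;4;9m[48;2;20;8;5m🬎[38;2;33;4;9m[48;2;20;8;5m🬎[38;2;33;4;9m[48;2;33;4;9m [38;2;33;4;9m[48;2;33;4;9m [38;2;33;4;9m[48;2;20;8;5m🬝[38;2;33;4;9m[48;2;20;8;5m🬎[38;2;33;4;9m[48;2;20;8;5m🬎[38;2;33;4;9m[48;2;21;8;5m🬂[38;2;23;8;6m[48;2;20;8;5m🬎[0m
[38;2;18;7;5m[48;2;15;6;4m🬂[38;2;18;7;5m[48;2;15;6;4m🬂[38;2;18;7;5m[48;2;15;6;4m🬂[38;2;18;7;5m[48;2;15;6;4m🬂[38;2;18;7;5m[48;2;15;6;4m🬂[38;2;18;7;5m[48;2;15;6;4m🬂[38;2;18;7;5m[48;2;15;6;4m🬂[38;2;18;7;5m[48;2;15;6;4m🬂[38;2;18;7;5m[48;2;15;6;4m🬂[38;2;18;7;5m[48;2;15;6;4m🬂[38;2;18;7;5m[48;2;15;6;4m🬂[38;2;18;7;5m[48;2;15;6;4m🬂[0m
</frame>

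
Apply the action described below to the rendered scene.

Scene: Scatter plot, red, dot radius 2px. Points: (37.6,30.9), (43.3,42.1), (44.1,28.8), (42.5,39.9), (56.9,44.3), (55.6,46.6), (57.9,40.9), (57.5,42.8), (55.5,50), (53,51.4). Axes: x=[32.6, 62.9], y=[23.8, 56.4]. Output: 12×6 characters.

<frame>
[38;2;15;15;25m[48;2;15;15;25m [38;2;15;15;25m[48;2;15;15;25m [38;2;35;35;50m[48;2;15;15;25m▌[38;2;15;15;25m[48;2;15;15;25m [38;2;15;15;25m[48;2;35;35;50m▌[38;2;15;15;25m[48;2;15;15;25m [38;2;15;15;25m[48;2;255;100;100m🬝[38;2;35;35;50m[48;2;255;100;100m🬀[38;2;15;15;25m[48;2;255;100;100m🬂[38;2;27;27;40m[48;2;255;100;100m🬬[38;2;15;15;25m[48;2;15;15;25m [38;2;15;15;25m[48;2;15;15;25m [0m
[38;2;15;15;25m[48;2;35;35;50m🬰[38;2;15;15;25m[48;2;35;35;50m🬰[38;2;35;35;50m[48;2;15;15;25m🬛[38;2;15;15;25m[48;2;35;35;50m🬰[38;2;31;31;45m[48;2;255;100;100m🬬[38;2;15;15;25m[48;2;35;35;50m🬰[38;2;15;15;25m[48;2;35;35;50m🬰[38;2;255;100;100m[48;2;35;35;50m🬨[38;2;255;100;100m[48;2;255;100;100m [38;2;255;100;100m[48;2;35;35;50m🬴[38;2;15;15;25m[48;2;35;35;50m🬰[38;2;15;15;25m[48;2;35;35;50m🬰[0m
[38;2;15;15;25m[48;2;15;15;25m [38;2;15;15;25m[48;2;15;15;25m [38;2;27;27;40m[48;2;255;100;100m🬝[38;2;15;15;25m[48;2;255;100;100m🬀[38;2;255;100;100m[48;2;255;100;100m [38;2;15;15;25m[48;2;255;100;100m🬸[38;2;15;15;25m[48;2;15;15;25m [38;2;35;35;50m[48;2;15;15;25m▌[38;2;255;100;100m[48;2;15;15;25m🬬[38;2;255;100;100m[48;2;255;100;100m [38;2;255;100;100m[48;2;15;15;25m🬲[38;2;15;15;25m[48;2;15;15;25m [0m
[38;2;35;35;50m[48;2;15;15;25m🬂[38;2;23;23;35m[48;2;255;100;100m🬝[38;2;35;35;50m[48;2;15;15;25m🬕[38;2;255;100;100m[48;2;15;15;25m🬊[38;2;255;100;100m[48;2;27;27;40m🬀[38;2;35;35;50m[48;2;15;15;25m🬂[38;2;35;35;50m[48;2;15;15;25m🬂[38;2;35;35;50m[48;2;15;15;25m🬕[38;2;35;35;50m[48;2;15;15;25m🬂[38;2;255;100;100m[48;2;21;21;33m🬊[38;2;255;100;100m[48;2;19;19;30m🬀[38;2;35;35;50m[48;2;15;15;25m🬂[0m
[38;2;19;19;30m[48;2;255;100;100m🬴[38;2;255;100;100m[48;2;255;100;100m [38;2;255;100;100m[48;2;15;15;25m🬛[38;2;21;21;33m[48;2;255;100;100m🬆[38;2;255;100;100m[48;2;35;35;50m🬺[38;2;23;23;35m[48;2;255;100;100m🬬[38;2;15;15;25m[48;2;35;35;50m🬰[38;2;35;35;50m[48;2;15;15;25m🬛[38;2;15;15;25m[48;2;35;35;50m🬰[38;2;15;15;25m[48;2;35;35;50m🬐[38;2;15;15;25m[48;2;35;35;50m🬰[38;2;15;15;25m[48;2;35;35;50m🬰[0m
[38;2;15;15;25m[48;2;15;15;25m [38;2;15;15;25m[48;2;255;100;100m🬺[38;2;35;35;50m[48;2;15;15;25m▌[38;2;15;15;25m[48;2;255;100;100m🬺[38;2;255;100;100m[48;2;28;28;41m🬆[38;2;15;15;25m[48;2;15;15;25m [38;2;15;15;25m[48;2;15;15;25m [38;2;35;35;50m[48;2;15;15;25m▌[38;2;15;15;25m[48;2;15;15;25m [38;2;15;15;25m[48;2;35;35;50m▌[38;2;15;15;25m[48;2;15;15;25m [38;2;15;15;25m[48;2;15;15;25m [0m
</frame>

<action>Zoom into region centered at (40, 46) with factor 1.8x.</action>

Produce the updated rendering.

<frame>
[38;2;15;15;25m[48;2;15;15;25m [38;2;15;15;25m[48;2;15;15;25m [38;2;35;35;50m[48;2;15;15;25m▌[38;2;15;15;25m[48;2;15;15;25m [38;2;15;15;25m[48;2;35;35;50m▌[38;2;15;15;25m[48;2;15;15;25m [38;2;15;15;25m[48;2;15;15;25m [38;2;35;35;50m[48;2;15;15;25m▌[38;2;15;15;25m[48;2;15;15;25m [38;2;15;15;25m[48;2;35;35;50m▌[38;2;15;15;25m[48;2;15;15;25m [38;2;15;15;25m[48;2;15;15;25m [0m
[38;2;15;15;25m[48;2;35;35;50m🬰[38;2;15;15;25m[48;2;35;35;50m🬰[38;2;35;35;50m[48;2;15;15;25m🬛[38;2;15;15;25m[48;2;35;35;50m🬰[38;2;15;15;25m[48;2;35;35;50m🬐[38;2;15;15;25m[48;2;35;35;50m🬰[38;2;15;15;25m[48;2;35;35;50m🬰[38;2;35;35;50m[48;2;15;15;25m🬛[38;2;15;15;25m[48;2;35;35;50m🬰[38;2;15;15;25m[48;2;35;35;50m🬐[38;2;15;15;25m[48;2;35;35;50m🬰[38;2;15;15;25m[48;2;35;35;50m🬰[0m
[38;2;15;15;25m[48;2;15;15;25m [38;2;15;15;25m[48;2;15;15;25m [38;2;35;35;50m[48;2;15;15;25m▌[38;2;15;15;25m[48;2;15;15;25m [38;2;15;15;25m[48;2;35;35;50m▌[38;2;15;15;25m[48;2;15;15;25m [38;2;15;15;25m[48;2;15;15;25m [38;2;35;35;50m[48;2;15;15;25m▌[38;2;15;15;25m[48;2;15;15;25m [38;2;15;15;25m[48;2;35;35;50m▌[38;2;15;15;25m[48;2;15;15;25m [38;2;15;15;25m[48;2;15;15;25m [0m
[38;2;35;35;50m[48;2;15;15;25m🬂[38;2;35;35;50m[48;2;15;15;25m🬂[38;2;35;35;50m[48;2;15;15;25m🬕[38;2;35;35;50m[48;2;15;15;25m🬂[38;2;35;35;50m[48;2;15;15;25m🬨[38;2;35;35;50m[48;2;15;15;25m🬂[38;2;35;35;50m[48;2;15;15;25m🬂[38;2;31;31;45m[48;2;255;100;100m🬝[38;2;255;100;100m[48;2;28;28;41m🬱[38;2;35;35;50m[48;2;15;15;25m🬨[38;2;35;35;50m[48;2;15;15;25m🬂[38;2;35;35;50m[48;2;15;15;25m🬂[0m
[38;2;15;15;25m[48;2;35;35;50m🬰[38;2;15;15;25m[48;2;35;35;50m🬰[38;2;35;35;50m[48;2;15;15;25m🬛[38;2;15;15;25m[48;2;35;35;50m🬰[38;2;15;15;25m[48;2;35;35;50m🬐[38;2;15;15;25m[48;2;35;35;50m🬰[38;2;21;21;33m[48;2;255;100;100m🬆[38;2;255;100;100m[48;2;255;100;100m [38;2;255;100;100m[48;2;15;15;25m🬝[38;2;255;100;100m[48;2;31;31;45m🬀[38;2;15;15;25m[48;2;35;35;50m🬰[38;2;15;15;25m[48;2;35;35;50m🬰[0m
[38;2;15;15;25m[48;2;15;15;25m [38;2;15;15;25m[48;2;15;15;25m [38;2;35;35;50m[48;2;15;15;25m▌[38;2;15;15;25m[48;2;15;15;25m [38;2;15;15;25m[48;2;35;35;50m▌[38;2;15;15;25m[48;2;15;15;25m [38;2;15;15;25m[48;2;255;100;100m🬺[38;2;255;100;100m[48;2;21;21;33m🬆[38;2;15;15;25m[48;2;15;15;25m [38;2;15;15;25m[48;2;35;35;50m▌[38;2;15;15;25m[48;2;15;15;25m [38;2;15;15;25m[48;2;15;15;25m [0m
</frame>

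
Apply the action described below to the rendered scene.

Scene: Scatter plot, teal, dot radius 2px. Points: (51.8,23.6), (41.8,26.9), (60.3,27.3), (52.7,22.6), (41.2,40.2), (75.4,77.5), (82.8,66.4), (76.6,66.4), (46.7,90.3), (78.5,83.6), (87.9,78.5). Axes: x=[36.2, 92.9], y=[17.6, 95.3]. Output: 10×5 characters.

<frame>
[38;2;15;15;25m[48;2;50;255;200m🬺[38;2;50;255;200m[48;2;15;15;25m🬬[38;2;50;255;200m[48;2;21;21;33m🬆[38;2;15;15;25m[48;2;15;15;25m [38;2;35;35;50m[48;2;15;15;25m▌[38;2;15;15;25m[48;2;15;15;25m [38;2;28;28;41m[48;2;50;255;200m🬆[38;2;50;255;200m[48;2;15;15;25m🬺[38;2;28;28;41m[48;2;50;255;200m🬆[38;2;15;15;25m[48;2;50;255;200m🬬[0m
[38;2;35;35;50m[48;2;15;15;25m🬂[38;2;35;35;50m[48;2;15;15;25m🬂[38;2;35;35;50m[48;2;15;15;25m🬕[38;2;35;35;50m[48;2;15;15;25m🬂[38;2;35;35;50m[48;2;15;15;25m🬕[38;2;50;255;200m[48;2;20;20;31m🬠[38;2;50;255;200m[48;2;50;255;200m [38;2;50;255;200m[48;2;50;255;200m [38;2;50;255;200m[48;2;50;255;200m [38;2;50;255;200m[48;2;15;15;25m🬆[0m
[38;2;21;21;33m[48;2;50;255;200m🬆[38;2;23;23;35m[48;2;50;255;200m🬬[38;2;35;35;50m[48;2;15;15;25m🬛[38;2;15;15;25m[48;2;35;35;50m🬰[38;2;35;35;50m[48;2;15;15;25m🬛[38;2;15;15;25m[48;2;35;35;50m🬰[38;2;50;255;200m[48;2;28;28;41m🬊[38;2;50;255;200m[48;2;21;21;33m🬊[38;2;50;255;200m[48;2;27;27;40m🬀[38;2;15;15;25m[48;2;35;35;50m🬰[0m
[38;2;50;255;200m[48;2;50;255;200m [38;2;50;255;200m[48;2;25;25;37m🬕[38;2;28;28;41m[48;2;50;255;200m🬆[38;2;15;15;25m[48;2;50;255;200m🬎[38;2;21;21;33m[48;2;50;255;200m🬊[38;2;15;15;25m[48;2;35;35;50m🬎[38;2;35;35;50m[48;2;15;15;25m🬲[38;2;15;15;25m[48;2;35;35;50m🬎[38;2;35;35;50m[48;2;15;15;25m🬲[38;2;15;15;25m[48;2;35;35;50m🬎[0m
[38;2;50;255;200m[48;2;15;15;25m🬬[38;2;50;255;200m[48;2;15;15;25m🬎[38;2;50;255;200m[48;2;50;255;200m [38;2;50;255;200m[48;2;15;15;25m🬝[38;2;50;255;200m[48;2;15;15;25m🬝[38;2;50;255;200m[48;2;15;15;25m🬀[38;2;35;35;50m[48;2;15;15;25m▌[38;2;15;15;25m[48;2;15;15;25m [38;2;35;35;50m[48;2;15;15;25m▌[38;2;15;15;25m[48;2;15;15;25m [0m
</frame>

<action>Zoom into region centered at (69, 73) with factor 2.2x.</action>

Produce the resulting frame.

<frame>
[38;2;15;15;25m[48;2;15;15;25m [38;2;15;15;25m[48;2;15;15;25m [38;2;35;35;50m[48;2;15;15;25m▌[38;2;15;15;25m[48;2;15;15;25m [38;2;35;35;50m[48;2;15;15;25m▌[38;2;15;15;25m[48;2;15;15;25m [38;2;35;35;50m[48;2;15;15;25m▌[38;2;15;15;25m[48;2;50;255;200m🬆[38;2;50;255;200m[48;2;15;15;25m🬺[38;2;15;15;25m[48;2;50;255;200m🬬[0m
[38;2;35;35;50m[48;2;15;15;25m🬂[38;2;35;35;50m[48;2;15;15;25m🬂[38;2;35;35;50m[48;2;15;15;25m🬕[38;2;35;35;50m[48;2;15;15;25m🬂[38;2;35;35;50m[48;2;15;15;25m🬕[38;2;35;35;50m[48;2;15;15;25m🬂[38;2;35;35;50m[48;2;50;255;200m🬆[38;2;50;255;200m[48;2;50;255;200m [38;2;50;255;200m[48;2;15;15;25m🬕[38;2;35;35;50m[48;2;15;15;25m🬂[0m
[38;2;15;15;25m[48;2;35;35;50m🬰[38;2;15;15;25m[48;2;35;35;50m🬰[38;2;35;35;50m[48;2;15;15;25m🬛[38;2;15;15;25m[48;2;35;35;50m🬰[38;2;35;35;50m[48;2;15;15;25m🬛[38;2;15;15;25m[48;2;35;35;50m🬰[38;2;50;255;200m[48;2;31;31;45m🬁[38;2;50;255;200m[48;2;50;255;200m [38;2;27;27;40m[48;2;50;255;200m🬬[38;2;21;21;33m[48;2;50;255;200m🬆[0m
[38;2;15;15;25m[48;2;35;35;50m🬎[38;2;15;15;25m[48;2;35;35;50m🬎[38;2;35;35;50m[48;2;15;15;25m🬲[38;2;15;15;25m[48;2;35;35;50m🬎[38;2;35;35;50m[48;2;15;15;25m🬲[38;2;15;15;25m[48;2;35;35;50m🬎[38;2;50;255;200m[48;2;31;31;45m🬁[38;2;50;255;200m[48;2;35;35;50m🬬[38;2;50;255;200m[48;2;28;28;41m🬆[38;2;50;255;200m[48;2;35;35;50m🬬[0m
[38;2;15;15;25m[48;2;15;15;25m [38;2;15;15;25m[48;2;15;15;25m [38;2;35;35;50m[48;2;15;15;25m▌[38;2;15;15;25m[48;2;15;15;25m [38;2;35;35;50m[48;2;15;15;25m▌[38;2;15;15;25m[48;2;15;15;25m [38;2;35;35;50m[48;2;15;15;25m▌[38;2;15;15;25m[48;2;15;15;25m [38;2;35;35;50m[48;2;15;15;25m▌[38;2;15;15;25m[48;2;15;15;25m [0m
</frame>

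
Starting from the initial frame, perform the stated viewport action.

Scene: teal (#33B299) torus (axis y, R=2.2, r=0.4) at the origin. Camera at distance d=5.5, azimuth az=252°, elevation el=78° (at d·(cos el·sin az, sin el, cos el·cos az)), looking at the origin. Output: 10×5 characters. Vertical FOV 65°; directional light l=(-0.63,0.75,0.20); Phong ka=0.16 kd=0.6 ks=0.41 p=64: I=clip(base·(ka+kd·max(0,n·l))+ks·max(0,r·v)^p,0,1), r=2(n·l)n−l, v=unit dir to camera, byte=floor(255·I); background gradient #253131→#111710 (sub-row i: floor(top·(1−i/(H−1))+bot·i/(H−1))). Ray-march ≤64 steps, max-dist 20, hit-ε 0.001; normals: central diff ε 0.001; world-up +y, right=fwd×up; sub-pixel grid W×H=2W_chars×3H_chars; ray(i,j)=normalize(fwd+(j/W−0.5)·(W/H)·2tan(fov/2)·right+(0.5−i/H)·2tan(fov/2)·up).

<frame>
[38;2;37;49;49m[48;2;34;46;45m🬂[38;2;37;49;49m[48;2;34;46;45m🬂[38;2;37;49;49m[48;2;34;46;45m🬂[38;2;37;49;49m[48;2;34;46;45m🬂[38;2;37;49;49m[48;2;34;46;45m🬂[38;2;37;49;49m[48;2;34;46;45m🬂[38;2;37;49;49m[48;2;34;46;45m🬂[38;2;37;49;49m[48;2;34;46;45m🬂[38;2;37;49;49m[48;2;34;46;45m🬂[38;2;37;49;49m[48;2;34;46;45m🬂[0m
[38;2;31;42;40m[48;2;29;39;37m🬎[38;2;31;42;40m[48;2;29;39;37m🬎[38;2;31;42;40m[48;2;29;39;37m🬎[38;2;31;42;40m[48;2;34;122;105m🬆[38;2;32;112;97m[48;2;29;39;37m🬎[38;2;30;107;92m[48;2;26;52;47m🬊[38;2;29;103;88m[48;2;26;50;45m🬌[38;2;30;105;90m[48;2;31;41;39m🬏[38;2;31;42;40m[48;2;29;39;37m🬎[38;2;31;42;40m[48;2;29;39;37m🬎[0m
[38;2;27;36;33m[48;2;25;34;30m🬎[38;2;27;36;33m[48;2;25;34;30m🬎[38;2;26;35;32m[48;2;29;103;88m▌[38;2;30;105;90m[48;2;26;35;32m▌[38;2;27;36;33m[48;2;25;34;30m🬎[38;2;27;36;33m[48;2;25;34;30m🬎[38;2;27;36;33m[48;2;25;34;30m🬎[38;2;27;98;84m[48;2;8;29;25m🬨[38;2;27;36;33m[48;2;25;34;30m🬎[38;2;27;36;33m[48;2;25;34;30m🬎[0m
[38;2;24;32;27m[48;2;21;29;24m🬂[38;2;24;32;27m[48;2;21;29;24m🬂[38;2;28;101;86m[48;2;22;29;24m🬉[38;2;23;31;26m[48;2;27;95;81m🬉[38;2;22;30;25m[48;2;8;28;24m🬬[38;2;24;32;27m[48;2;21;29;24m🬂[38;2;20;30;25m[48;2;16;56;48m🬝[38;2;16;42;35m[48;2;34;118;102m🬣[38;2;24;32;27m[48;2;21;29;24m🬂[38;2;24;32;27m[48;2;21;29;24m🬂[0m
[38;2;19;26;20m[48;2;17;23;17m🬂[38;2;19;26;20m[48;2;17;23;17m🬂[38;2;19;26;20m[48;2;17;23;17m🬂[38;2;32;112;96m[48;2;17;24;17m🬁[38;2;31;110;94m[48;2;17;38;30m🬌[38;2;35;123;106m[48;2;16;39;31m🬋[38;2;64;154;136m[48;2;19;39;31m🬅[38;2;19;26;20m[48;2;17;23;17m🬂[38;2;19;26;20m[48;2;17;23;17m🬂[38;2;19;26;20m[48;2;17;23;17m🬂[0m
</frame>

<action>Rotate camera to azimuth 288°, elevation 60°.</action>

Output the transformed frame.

<frame>
[38;2;37;49;49m[48;2;34;46;45m🬂[38;2;37;49;49m[48;2;34;46;45m🬂[38;2;37;49;49m[48;2;34;46;45m🬂[38;2;37;49;49m[48;2;34;46;45m🬂[38;2;37;49;49m[48;2;34;46;45m🬂[38;2;37;49;49m[48;2;34;46;45m🬂[38;2;37;49;49m[48;2;34;46;45m🬂[38;2;37;49;49m[48;2;34;46;45m🬂[38;2;37;49;49m[48;2;34;46;45m🬂[38;2;37;49;49m[48;2;34;46;45m🬂[0m
[38;2;31;42;40m[48;2;29;39;37m🬎[38;2;31;42;40m[48;2;29;39;37m🬎[38;2;31;42;40m[48;2;29;39;37m🬎[38;2;31;42;40m[48;2;31;108;93m🬎[38;2;32;116;99m[48;2;31;41;39m🬚[38;2;55;150;131m[48;2;30;41;39m🬋[38;2;31;42;40m[48;2;31;112;96m🬊[38;2;28;98;84m[48;2;31;41;39m🬏[38;2;31;42;40m[48;2;29;39;37m🬎[38;2;31;42;40m[48;2;29;39;37m🬎[0m
[38;2;27;36;33m[48;2;25;34;30m🬎[38;2;27;36;33m[48;2;25;34;30m🬎[38;2;28;99;85m[48;2;26;35;32m▐[38;2;30;107;92m[48;2;18;44;38m🬀[38;2;27;36;33m[48;2;25;34;30m🬎[38;2;27;36;33m[48;2;25;34;30m🬎[38;2;12;45;38m[48;2;26;35;31m🬁[38;2;28;100;86m[48;2;15;54;46m🬨[38;2;27;36;33m[48;2;25;34;30m🬎[38;2;27;36;33m[48;2;25;34;30m🬎[0m
[38;2;24;32;27m[48;2;21;29;24m🬂[38;2;24;32;27m[48;2;21;29;24m🬂[38;2;32;112;96m[48;2;22;30;25m▐[38;2;19;35;30m[48;2;25;89;77m🬊[38;2;22;30;25m[48;2;8;28;24m🬬[38;2;24;32;27m[48;2;21;29;24m🬂[38;2;20;30;25m[48;2;21;74;64m🬝[38;2;18;62;54m[48;2;32;112;97m🬄[38;2;24;32;27m[48;2;21;29;24m🬂[38;2;24;32;27m[48;2;21;29;24m🬂[0m
[38;2;19;26;20m[48;2;17;23;17m🬂[38;2;19;26;20m[48;2;17;23;17m🬂[38;2;19;26;20m[48;2;17;23;17m🬂[38;2;34;120;103m[48;2;17;23;16m🬊[38;2;34;115;99m[48;2;17;23;16m🬎[38;2;87;181;162m[48;2;19;51;42m🬋[38;2;33;117;101m[48;2;17;23;16m🬎[38;2;35;125;107m[48;2;17;24;17m🬀[38;2;19;26;20m[48;2;17;23;17m🬂[38;2;19;26;20m[48;2;17;23;17m🬂[0m
</frame>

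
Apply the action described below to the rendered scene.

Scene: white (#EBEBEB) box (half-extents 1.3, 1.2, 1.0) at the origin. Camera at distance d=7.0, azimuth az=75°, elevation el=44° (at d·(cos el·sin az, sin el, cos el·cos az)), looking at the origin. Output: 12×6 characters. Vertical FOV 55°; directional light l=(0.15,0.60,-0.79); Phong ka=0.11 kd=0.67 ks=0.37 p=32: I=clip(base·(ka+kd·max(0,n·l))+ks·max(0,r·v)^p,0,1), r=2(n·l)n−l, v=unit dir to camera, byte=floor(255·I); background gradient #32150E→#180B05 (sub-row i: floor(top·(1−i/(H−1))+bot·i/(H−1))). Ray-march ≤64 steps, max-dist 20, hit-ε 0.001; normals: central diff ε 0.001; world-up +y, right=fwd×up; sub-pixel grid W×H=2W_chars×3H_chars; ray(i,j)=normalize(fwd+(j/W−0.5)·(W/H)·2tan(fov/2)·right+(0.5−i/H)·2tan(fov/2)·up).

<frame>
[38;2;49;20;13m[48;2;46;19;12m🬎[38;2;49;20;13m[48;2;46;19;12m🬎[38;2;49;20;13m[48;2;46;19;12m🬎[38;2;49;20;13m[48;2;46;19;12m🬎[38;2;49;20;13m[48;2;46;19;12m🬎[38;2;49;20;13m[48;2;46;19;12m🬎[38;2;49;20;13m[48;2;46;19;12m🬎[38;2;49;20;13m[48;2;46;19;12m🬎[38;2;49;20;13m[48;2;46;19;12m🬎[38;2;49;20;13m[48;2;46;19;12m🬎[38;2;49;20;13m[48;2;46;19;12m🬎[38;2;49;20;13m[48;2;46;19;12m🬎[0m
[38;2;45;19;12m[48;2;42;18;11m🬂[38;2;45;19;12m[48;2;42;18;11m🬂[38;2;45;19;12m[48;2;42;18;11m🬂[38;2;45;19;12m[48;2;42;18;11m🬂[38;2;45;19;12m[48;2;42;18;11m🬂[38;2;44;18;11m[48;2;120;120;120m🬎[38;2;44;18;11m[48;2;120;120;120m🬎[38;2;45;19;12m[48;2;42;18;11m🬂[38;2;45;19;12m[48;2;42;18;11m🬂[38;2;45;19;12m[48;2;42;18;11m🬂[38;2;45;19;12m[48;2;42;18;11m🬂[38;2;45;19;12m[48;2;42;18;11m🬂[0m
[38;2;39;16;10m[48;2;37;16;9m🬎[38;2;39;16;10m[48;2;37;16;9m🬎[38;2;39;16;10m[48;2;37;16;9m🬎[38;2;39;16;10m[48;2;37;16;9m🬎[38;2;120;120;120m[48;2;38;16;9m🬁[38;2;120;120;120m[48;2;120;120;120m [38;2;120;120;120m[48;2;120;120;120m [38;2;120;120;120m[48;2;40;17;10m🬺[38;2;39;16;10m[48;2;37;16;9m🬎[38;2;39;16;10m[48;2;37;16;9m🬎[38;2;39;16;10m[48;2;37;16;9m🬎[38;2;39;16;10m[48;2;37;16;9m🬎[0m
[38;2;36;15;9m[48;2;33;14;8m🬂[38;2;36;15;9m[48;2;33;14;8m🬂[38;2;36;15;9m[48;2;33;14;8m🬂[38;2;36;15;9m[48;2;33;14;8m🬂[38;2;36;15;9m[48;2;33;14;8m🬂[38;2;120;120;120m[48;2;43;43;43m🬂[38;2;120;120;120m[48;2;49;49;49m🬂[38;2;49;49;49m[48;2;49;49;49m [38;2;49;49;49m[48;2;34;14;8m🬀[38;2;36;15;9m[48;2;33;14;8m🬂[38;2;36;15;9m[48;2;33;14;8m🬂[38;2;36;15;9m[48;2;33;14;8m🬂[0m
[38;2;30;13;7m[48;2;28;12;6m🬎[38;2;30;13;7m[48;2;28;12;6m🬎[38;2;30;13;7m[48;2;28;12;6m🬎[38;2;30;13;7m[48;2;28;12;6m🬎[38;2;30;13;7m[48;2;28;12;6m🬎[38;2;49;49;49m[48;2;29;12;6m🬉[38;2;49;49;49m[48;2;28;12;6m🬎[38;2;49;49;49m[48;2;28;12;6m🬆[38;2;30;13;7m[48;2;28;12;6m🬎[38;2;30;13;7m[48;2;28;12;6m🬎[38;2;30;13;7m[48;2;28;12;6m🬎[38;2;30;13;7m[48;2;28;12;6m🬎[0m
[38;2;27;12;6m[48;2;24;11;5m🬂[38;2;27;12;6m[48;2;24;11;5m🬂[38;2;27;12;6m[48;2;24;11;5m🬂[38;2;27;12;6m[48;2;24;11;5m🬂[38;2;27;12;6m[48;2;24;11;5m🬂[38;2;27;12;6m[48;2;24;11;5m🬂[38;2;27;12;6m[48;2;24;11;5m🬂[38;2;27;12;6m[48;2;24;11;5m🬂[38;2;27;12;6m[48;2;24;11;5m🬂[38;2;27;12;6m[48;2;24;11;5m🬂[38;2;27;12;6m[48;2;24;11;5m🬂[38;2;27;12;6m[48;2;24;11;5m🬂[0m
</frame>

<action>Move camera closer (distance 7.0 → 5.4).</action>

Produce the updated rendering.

<frame>
[38;2;49;20;13m[48;2;46;19;12m🬎[38;2;49;20;13m[48;2;46;19;12m🬎[38;2;49;20;13m[48;2;46;19;12m🬎[38;2;49;20;13m[48;2;46;19;12m🬎[38;2;49;20;13m[48;2;46;19;12m🬎[38;2;49;20;13m[48;2;46;19;12m🬎[38;2;49;20;13m[48;2;46;19;12m🬎[38;2;49;20;13m[48;2;46;19;12m🬎[38;2;49;20;13m[48;2;46;19;12m🬎[38;2;49;20;13m[48;2;46;19;12m🬎[38;2;49;20;13m[48;2;46;19;12m🬎[38;2;49;20;13m[48;2;46;19;12m🬎[0m
[38;2;45;19;12m[48;2;42;18;11m🬂[38;2;45;19;12m[48;2;42;18;11m🬂[38;2;45;19;12m[48;2;42;18;11m🬂[38;2;45;19;12m[48;2;42;18;11m🬂[38;2;45;19;12m[48;2;120;120;120m🬂[38;2;45;19;12m[48;2;120;120;120m🬂[38;2;45;19;12m[48;2;120;120;120m🬂[38;2;120;120;120m[48;2;44;18;11m🬱[38;2;45;19;12m[48;2;42;18;11m🬂[38;2;45;19;12m[48;2;42;18;11m🬂[38;2;45;19;12m[48;2;42;18;11m🬂[38;2;45;19;12m[48;2;42;18;11m🬂[0m
[38;2;39;16;10m[48;2;37;16;9m🬎[38;2;39;16;10m[48;2;37;16;9m🬎[38;2;39;16;10m[48;2;37;16;9m🬎[38;2;39;16;10m[48;2;37;16;9m🬎[38;2;120;120;120m[48;2;38;16;9m▐[38;2;120;120;120m[48;2;120;120;120m [38;2;120;120;120m[48;2;120;120;120m [38;2;120;120;120m[48;2;120;120;120m [38;2;120;120;120m[48;2;39;16;10m🬲[38;2;39;16;10m[48;2;37;16;9m🬎[38;2;39;16;10m[48;2;37;16;9m🬎[38;2;39;16;10m[48;2;37;16;9m🬎[0m
[38;2;36;15;9m[48;2;33;14;8m🬂[38;2;36;15;9m[48;2;33;14;8m🬂[38;2;36;15;9m[48;2;33;14;8m🬂[38;2;36;15;9m[48;2;33;14;8m🬂[38;2;120;120;120m[48;2;37;21;16m🬁[38;2;120;120;120m[48;2;49;49;49m🬂[38;2;120;120;120m[48;2;49;49;49m🬂[38;2;49;49;49m[48;2;49;49;49m [38;2;49;49;49m[48;2;33;14;8m🬝[38;2;36;15;9m[48;2;33;14;8m🬂[38;2;36;15;9m[48;2;33;14;8m🬂[38;2;36;15;9m[48;2;33;14;8m🬂[0m
[38;2;30;13;7m[48;2;28;12;6m🬎[38;2;30;13;7m[48;2;28;12;6m🬎[38;2;30;13;7m[48;2;28;12;6m🬎[38;2;30;13;7m[48;2;28;12;6m🬎[38;2;30;13;7m[48;2;28;12;6m🬎[38;2;49;49;49m[48;2;49;49;49m [38;2;49;49;49m[48;2;49;49;49m [38;2;49;49;49m[48;2;49;49;49m [38;2;49;49;49m[48;2;29;12;6m🬄[38;2;30;13;7m[48;2;28;12;6m🬎[38;2;30;13;7m[48;2;28;12;6m🬎[38;2;30;13;7m[48;2;28;12;6m🬎[0m
[38;2;27;12;6m[48;2;24;11;5m🬂[38;2;27;12;6m[48;2;24;11;5m🬂[38;2;27;12;6m[48;2;24;11;5m🬂[38;2;27;12;6m[48;2;24;11;5m🬂[38;2;27;12;6m[48;2;24;11;5m🬂[38;2;49;49;49m[48;2;24;11;5m🬂[38;2;27;12;6m[48;2;24;11;5m🬂[38;2;27;12;6m[48;2;24;11;5m🬂[38;2;27;12;6m[48;2;24;11;5m🬂[38;2;27;12;6m[48;2;24;11;5m🬂[38;2;27;12;6m[48;2;24;11;5m🬂[38;2;27;12;6m[48;2;24;11;5m🬂[0m
</frame>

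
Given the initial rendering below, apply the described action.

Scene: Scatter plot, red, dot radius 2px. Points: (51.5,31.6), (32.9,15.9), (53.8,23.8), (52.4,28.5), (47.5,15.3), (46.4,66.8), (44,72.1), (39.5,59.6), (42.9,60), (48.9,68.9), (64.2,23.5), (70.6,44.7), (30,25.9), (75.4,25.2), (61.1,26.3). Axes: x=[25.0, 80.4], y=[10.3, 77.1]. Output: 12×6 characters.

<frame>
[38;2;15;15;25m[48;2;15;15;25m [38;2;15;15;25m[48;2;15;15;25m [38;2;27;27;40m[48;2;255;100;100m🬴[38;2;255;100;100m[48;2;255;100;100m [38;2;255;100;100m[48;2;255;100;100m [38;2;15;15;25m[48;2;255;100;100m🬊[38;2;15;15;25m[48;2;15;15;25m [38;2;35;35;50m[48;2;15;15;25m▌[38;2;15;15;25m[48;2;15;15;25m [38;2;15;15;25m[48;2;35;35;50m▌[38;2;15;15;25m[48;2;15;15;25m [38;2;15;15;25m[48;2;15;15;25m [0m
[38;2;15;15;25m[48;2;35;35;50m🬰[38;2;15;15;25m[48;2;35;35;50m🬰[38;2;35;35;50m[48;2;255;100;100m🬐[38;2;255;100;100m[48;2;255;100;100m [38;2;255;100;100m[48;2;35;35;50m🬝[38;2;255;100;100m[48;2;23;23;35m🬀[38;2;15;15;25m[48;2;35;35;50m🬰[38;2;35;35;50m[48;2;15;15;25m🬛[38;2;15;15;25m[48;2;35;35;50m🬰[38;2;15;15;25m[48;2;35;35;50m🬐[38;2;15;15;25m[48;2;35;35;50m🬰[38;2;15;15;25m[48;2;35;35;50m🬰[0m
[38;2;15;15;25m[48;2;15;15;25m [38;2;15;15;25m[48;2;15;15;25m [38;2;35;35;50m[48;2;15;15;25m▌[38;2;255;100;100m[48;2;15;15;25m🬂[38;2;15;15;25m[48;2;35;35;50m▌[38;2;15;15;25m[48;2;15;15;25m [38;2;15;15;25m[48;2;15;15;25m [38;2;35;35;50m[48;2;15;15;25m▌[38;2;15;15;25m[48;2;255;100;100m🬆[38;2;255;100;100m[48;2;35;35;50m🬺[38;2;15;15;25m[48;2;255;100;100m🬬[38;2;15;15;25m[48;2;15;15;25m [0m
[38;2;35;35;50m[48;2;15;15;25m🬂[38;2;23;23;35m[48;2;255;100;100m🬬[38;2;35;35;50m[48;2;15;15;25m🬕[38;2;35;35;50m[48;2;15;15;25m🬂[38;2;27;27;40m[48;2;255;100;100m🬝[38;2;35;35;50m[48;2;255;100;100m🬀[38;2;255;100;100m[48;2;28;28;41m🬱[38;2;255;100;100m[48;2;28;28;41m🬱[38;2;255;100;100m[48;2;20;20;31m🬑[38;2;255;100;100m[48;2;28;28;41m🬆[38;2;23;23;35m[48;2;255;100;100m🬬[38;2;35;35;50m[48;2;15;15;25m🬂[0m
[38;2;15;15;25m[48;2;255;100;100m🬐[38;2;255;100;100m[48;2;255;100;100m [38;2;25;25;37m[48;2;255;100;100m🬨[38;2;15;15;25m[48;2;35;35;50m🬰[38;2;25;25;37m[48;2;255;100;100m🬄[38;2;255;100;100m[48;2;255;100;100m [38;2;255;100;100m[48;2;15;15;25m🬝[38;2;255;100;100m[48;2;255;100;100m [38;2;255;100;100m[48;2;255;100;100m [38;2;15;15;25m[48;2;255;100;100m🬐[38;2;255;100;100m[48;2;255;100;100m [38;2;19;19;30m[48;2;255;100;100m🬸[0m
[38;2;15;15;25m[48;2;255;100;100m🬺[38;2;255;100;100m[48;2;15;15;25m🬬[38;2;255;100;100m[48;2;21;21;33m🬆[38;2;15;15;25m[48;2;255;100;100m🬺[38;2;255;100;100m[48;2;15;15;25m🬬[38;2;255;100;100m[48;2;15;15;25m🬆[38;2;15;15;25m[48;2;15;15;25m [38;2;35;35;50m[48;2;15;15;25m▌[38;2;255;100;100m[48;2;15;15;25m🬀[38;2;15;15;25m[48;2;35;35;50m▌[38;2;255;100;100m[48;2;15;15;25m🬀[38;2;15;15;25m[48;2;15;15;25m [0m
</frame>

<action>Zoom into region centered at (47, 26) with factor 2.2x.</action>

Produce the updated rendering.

<frame>
[38;2;15;15;25m[48;2;15;15;25m [38;2;15;15;25m[48;2;15;15;25m [38;2;35;35;50m[48;2;15;15;25m▌[38;2;15;15;25m[48;2;15;15;25m [38;2;15;15;25m[48;2;35;35;50m▌[38;2;15;15;25m[48;2;15;15;25m [38;2;15;15;25m[48;2;15;15;25m [38;2;35;35;50m[48;2;15;15;25m▌[38;2;15;15;25m[48;2;15;15;25m [38;2;15;15;25m[48;2;35;35;50m▌[38;2;15;15;25m[48;2;15;15;25m [38;2;15;15;25m[48;2;15;15;25m [0m
[38;2;15;15;25m[48;2;35;35;50m🬰[38;2;15;15;25m[48;2;35;35;50m🬰[38;2;35;35;50m[48;2;15;15;25m🬛[38;2;15;15;25m[48;2;35;35;50m🬰[38;2;15;15;25m[48;2;35;35;50m🬐[38;2;15;15;25m[48;2;35;35;50m🬰[38;2;23;23;35m[48;2;255;100;100m🬝[38;2;35;35;50m[48;2;255;100;100m🬀[38;2;21;21;33m[48;2;255;100;100m🬊[38;2;15;15;25m[48;2;35;35;50m🬐[38;2;15;15;25m[48;2;35;35;50m🬰[38;2;15;15;25m[48;2;35;35;50m🬰[0m
[38;2;15;15;25m[48;2;15;15;25m [38;2;15;15;25m[48;2;15;15;25m [38;2;35;35;50m[48;2;15;15;25m▌[38;2;15;15;25m[48;2;15;15;25m [38;2;15;15;25m[48;2;35;35;50m▌[38;2;15;15;25m[48;2;15;15;25m [38;2;15;15;25m[48;2;15;15;25m [38;2;255;100;100m[48;2;35;35;50m🬬[38;2;255;100;100m[48;2;255;100;100m [38;2;30;30;43m[48;2;255;100;100m🬨[38;2;15;15;25m[48;2;15;15;25m [38;2;15;15;25m[48;2;15;15;25m [0m
[38;2;35;35;50m[48;2;15;15;25m🬂[38;2;35;35;50m[48;2;15;15;25m🬂[38;2;35;35;50m[48;2;15;15;25m🬕[38;2;35;35;50m[48;2;15;15;25m🬂[38;2;35;35;50m[48;2;15;15;25m🬨[38;2;35;35;50m[48;2;15;15;25m🬂[38;2;35;35;50m[48;2;15;15;25m🬂[38;2;255;100;100m[48;2;27;27;40m🬁[38;2;255;100;100m[48;2;15;15;25m🬬[38;2;255;100;100m[48;2;28;28;41m🬆[38;2;35;35;50m[48;2;15;15;25m🬂[38;2;35;35;50m[48;2;15;15;25m🬂[0m
[38;2;15;15;25m[48;2;35;35;50m🬰[38;2;15;15;25m[48;2;35;35;50m🬰[38;2;35;35;50m[48;2;15;15;25m🬛[38;2;15;15;25m[48;2;35;35;50m🬰[38;2;27;27;40m[48;2;255;100;100m🬝[38;2;15;15;25m[48;2;255;100;100m🬀[38;2;21;21;33m[48;2;255;100;100m🬊[38;2;35;35;50m[48;2;15;15;25m🬛[38;2;15;15;25m[48;2;35;35;50m🬰[38;2;15;15;25m[48;2;35;35;50m🬐[38;2;15;15;25m[48;2;35;35;50m🬰[38;2;15;15;25m[48;2;35;35;50m🬰[0m
[38;2;15;15;25m[48;2;15;15;25m [38;2;15;15;25m[48;2;15;15;25m [38;2;35;35;50m[48;2;15;15;25m▌[38;2;15;15;25m[48;2;15;15;25m [38;2;15;15;25m[48;2;35;35;50m▌[38;2;255;100;100m[48;2;15;15;25m🬊[38;2;255;100;100m[48;2;15;15;25m🬀[38;2;35;35;50m[48;2;15;15;25m▌[38;2;15;15;25m[48;2;15;15;25m [38;2;15;15;25m[48;2;35;35;50m▌[38;2;15;15;25m[48;2;15;15;25m [38;2;15;15;25m[48;2;15;15;25m [0m
</frame>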